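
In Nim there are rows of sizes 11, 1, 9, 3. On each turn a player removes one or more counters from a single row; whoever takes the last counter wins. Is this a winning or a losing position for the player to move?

Compute the nim-sum pairwise:
11 ⊕ 1 = 10
10 ⊕ 9 = 3
3 ⊕ 3 = 0
The nim-sum is 0, so this is a P-position: the player to move is in a losing position under optimal play.

Losing position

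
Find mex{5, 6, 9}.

0 is not in the set, so the mex is 0.

0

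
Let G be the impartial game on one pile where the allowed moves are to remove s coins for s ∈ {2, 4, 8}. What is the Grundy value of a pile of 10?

Grundy values for subtraction set {2, 4, 8}:
g(0) = mex{} = 0
g(1) = mex{} = 0
g(2) = mex{0} = 1
g(3) = mex{0} = 1
g(4) = mex{0,1} = 2
g(5) = mex{0,1} = 2
g(6) = mex{1,2} = 0
g(7) = mex{1,2} = 0
g(8) = mex{0,2} = 1
g(9) = mex{0,2} = 1
g(10) = mex{0,1} = 2
So g(10) = 2.

2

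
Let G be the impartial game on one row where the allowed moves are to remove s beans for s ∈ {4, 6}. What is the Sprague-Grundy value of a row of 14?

1

Compute g(0), g(1), … for moves {4, 6}:
k:     0  1  2  3  4  5  6  7  8  9 10 11 12 13 14
g(k):  0  0  0  0  1  1  1  1  2  2  0  0  0  0  1
So g(14) = 1.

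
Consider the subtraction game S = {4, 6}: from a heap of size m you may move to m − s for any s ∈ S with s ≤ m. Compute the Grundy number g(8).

Build the Grundy sequence with g(k) = mex{g(k−s) : s ∈ {4, 6}, s ≤ k}:
g(0) = mex{} = 0
g(1) = mex{} = 0
g(2) = mex{} = 0
g(3) = mex{} = 0
g(4) = mex{0} = 1
g(5) = mex{0} = 1
g(6) = mex{0} = 1
g(7) = mex{0} = 1
g(8) = mex{0,1} = 2
So g(8) = 2.

2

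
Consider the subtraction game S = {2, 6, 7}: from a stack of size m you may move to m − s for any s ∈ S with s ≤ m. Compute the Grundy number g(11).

1

Compute g(0), g(1), … for moves {2, 6, 7}:
g(0) = mex{} = 0
g(1) = mex{} = 0
g(2) = mex{0} = 1
g(3) = mex{0} = 1
g(4) = mex{1} = 0
g(5) = mex{1} = 0
g(6) = mex{0} = 1
g(7) = mex{0} = 1
g(8) = mex{0,1} = 2
g(9) = mex{1} = 0
g(10) = mex{0,1,2} = 3
g(11) = mex{0} = 1
So g(11) = 1.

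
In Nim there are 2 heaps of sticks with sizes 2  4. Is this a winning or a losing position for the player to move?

Winning position

Bitwise XOR of the heap sizes:
  010  (2)
  100  (4)
  ---
  110  (6)
The nim-sum is 6 ≠ 0, so this is an N-position: the player to move can win.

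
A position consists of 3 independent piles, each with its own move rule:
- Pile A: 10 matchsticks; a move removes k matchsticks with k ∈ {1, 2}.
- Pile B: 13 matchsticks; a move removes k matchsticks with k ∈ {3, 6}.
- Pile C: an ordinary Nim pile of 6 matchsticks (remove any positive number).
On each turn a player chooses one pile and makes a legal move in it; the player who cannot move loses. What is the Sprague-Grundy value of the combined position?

6

Grundy values for pile A (subtraction set {1, 2}):
k:     0  1  2  3  4  5  6  7  8  9 10
g(k):  0  1  2  0  1  2  0  1  2  0  1
So g(10) = 1.
Build the Grundy sequence for pile B with g(k) = mex{g(k−s) : s ∈ {3, 6}, s ≤ k}:
g(0) = mex{} = 0
g(1) = mex{} = 0
g(2) = mex{} = 0
g(3) = mex{0} = 1
g(4) = mex{0} = 1
g(5) = mex{0} = 1
g(6) = mex{0,1} = 2
g(7) = mex{0,1} = 2
g(8) = mex{0,1} = 2
g(9) = mex{1,2} = 0
g(10) = mex{1,2} = 0
g(11) = mex{1,2} = 0
g(12) = mex{0,2} = 1
g(13) = mex{0,2} = 1
So g(13) = 1.
Pile C is a plain Nim pile of size 6, so its Grundy value is 6.
The value of a disjunctive sum is the nim-sum of the parts.
Combined value = 1 ⊕ 1 ⊕ 6 = 6.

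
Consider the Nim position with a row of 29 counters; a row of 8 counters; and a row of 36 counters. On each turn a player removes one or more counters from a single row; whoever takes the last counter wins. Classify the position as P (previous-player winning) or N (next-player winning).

Compute the nim-sum pairwise:
29 ⊕ 8 = 21
21 ⊕ 36 = 49
The nim-sum is 49 ≠ 0, so this is an N-position: the player to move can win.

N-position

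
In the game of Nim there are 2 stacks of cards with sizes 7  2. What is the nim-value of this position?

5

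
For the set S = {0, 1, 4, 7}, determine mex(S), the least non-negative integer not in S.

The values 0, 1 are all present; 2 is the first non-negative integer missing from the set.

2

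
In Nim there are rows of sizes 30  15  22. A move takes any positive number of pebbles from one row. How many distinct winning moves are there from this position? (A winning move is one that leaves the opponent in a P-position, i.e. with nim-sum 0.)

Compute the nim-sum pairwise:
30 ⊕ 15 = 17
17 ⊕ 22 = 7
The overall nim-sum is X = 7. A row of size p has a winning move iff p XOR X < p (reduce it to p XOR X).
  30: 30 XOR 7 = 25 < 30 — winning move (to 25).
  15: 15 XOR 7 = 8 < 15 — winning move (to 8).
  22: 22 XOR 7 = 17 < 22 — winning move (to 17).
That gives 3 winning moves.

3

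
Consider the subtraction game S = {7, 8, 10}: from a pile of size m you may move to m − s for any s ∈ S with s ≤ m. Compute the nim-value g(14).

2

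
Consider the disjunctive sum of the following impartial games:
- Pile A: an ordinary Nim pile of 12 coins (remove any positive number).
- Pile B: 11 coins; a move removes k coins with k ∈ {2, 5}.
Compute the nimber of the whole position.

12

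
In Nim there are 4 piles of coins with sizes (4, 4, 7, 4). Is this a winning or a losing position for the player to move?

Winning position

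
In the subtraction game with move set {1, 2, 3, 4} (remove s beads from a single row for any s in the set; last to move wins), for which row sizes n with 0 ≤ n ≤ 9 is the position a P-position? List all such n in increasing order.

0, 5

Build the Grundy sequence with g(k) = mex{g(k−s) : s ∈ {1, 2, 3, 4}, s ≤ k}:
g(0) = mex{} = 0
g(1) = mex{0} = 1
g(2) = mex{0,1} = 2
g(3) = mex{0,1,2} = 3
g(4) = mex{0,1,2,3} = 4
g(5) = mex{1,2,3,4} = 0
g(6) = mex{0,2,3,4} = 1
g(7) = mex{0,1,3,4} = 2
g(8) = mex{0,1,2,4} = 3
g(9) = mex{0,1,2,3} = 4
The P-positions (g = 0) in 0..9 are 0, 5.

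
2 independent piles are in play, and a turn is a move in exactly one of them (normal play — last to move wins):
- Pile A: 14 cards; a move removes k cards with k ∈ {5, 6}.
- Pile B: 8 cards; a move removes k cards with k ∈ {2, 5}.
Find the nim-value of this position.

0

Grundy values for pile A (subtraction set {5, 6}):
g(0) = mex{} = 0
g(1) = mex{} = 0
g(2) = mex{} = 0
g(3) = mex{} = 0
g(4) = mex{} = 0
g(5) = mex{0} = 1
g(6) = mex{0} = 1
g(7) = mex{0} = 1
g(8) = mex{0} = 1
g(9) = mex{0} = 1
g(10) = mex{0,1} = 2
g(11) = mex{1} = 0
g(12) = mex{1} = 0
g(13) = mex{1} = 0
g(14) = mex{1} = 0
So g(14) = 0.
Build the Grundy sequence for pile B with g(k) = mex{g(k−s) : s ∈ {2, 5}, s ≤ k}:
k:     0  1  2  3  4  5  6  7  8
g(k):  0  0  1  1  0  2  1  0  0
So g(8) = 0.
The value of a disjunctive sum is the nim-sum of the parts.
Combined value = 0 XOR 0 = 0.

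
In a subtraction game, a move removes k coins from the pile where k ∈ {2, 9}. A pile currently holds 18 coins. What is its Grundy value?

1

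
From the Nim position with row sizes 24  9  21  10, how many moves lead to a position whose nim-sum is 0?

Compute the nim-sum pairwise:
24 ⊕ 9 = 17
17 ⊕ 21 = 4
4 ⊕ 10 = 14
The overall nim-sum is X = 14. A row of size p has a winning move iff p XOR X < p (reduce it to p XOR X).
  24: 24 XOR 14 = 22 < 24 — winning move (to 22).
  9: 9 XOR 14 = 7 < 9 — winning move (to 7).
  21: 21 XOR 14 = 27 ≥ 21 — no move.
  10: 10 XOR 14 = 4 < 10 — winning move (to 4).
That gives 3 winning moves.

3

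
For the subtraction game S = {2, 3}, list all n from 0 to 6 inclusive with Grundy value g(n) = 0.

Compute g(0), g(1), … for moves {2, 3}:
k:     0  1  2  3  4  5  6
g(k):  0  0  1  1  2  0  0
The P-positions (g = 0) in 0..6 are 0, 1, 5, 6.

0, 1, 5, 6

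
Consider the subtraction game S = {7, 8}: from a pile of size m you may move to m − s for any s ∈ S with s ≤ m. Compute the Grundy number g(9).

Build the Grundy sequence with g(k) = mex{g(k−s) : s ∈ {7, 8}, s ≤ k}:
k:     0  1  2  3  4  5  6  7  8  9
g(k):  0  0  0  0  0  0  0  1  1  1
So g(9) = 1.

1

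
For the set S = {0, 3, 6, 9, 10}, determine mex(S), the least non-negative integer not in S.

0 is in the set but 1 is not, so the mex is 1.

1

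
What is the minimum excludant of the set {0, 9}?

1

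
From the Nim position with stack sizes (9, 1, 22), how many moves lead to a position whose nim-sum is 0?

In binary:
  01001  (9)
  00001  (1)
  10110  (22)
  -----
  11110  (30)
The overall nim-sum is X = 30. A stack of size p has a winning move iff p XOR X < p (reduce it to p XOR X).
  9: 9 XOR 30 = 23 ≥ 9 — no move.
  1: 1 XOR 30 = 31 ≥ 1 — no move.
  22: 22 XOR 30 = 8 < 22 — winning move (to 8).
That gives 1 winning move.

1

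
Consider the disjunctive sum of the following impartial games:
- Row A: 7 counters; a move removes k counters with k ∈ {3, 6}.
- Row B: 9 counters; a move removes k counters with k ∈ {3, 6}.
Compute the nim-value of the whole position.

Grundy values for row A (subtraction set {3, 6}):
k:     0  1  2  3  4  5  6  7
g(k):  0  0  0  1  1  1  2  2
So g(7) = 2.
For row B, compute g(0), g(1), … with moves {3, 6}:
k:     0  1  2  3  4  5  6  7  8  9
g(k):  0  0  0  1  1  1  2  2  2  0
So g(9) = 0.
The value of a disjunctive sum is the nim-sum of the parts.
Combined value = 2 XOR 0 = 2.

2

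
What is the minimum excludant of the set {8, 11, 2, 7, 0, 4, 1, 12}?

The values 0, 1, 2 are all present; 3 is the first non-negative integer missing from the set.

3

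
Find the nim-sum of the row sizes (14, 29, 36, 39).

16

Nim-sum: 14 ⊕ 29 ⊕ 36 ⊕ 39 = 16.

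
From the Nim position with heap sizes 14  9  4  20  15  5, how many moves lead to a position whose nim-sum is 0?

Compute the nim-sum pairwise:
14 ⊕ 9 = 7
7 ⊕ 4 = 3
3 ⊕ 20 = 23
23 ⊕ 15 = 24
24 ⊕ 5 = 29
The overall nim-sum is X = 29. A heap of size p has a winning move iff p XOR X < p (reduce it to p XOR X).
  14: 14 XOR 29 = 19 ≥ 14 — no move.
  9: 9 XOR 29 = 20 ≥ 9 — no move.
  4: 4 XOR 29 = 25 ≥ 4 — no move.
  20: 20 XOR 29 = 9 < 20 — winning move (to 9).
  15: 15 XOR 29 = 18 ≥ 15 — no move.
  5: 5 XOR 29 = 24 ≥ 5 — no move.
That gives 1 winning move.

1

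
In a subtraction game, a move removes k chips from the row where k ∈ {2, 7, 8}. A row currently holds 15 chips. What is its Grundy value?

0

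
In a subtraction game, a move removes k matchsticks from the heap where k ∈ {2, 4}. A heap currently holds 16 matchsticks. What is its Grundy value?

Build the Grundy sequence with g(k) = mex{g(k−s) : s ∈ {2, 4}, s ≤ k}:
k:     0  1  2  3  4  5  6  7  8  9 10 11 12 13 14 15 16
g(k):  0  0  1  1  2  2  0  0  1  1  2  2  0  0  1  1  2
So g(16) = 2.

2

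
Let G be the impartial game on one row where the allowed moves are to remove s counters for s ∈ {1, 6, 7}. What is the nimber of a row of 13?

Build the Grundy sequence with g(k) = mex{g(k−s) : s ∈ {1, 6, 7}, s ≤ k}:
k:     0  1  2  3  4  5  6  7  8  9 10 11 12 13
g(k):  0  1  0  1  0  1  2  3  2  3  2  3  0  1
So g(13) = 1.

1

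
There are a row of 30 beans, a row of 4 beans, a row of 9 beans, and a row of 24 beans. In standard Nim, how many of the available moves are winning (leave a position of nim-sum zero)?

3

Write each in binary and XOR column by column:
  11110  (30)
  00100  (4)
  01001  (9)
  11000  (24)
  -----
  01011  (11)
The overall nim-sum is X = 11. A row of size p has a winning move iff p XOR X < p (reduce it to p XOR X).
  30: 30 XOR 11 = 21 < 30 — winning move (to 21).
  4: 4 XOR 11 = 15 ≥ 4 — no move.
  9: 9 XOR 11 = 2 < 9 — winning move (to 2).
  24: 24 XOR 11 = 19 < 24 — winning move (to 19).
That gives 3 winning moves.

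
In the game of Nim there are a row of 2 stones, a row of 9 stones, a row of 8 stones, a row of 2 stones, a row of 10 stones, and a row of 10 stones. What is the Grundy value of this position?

1

Compute the nim-sum pairwise:
2 XOR 9 = 11
11 XOR 8 = 3
3 XOR 2 = 1
1 XOR 10 = 11
11 XOR 10 = 1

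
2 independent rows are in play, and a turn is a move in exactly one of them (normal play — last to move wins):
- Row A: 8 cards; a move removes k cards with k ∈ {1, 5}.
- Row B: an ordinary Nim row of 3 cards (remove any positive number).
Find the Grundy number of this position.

Grundy values for row A (subtraction set {1, 5}):
k:     0  1  2  3  4  5  6  7  8
g(k):  0  1  0  1  0  1  0  1  0
So g(8) = 0.
Row B is a plain Nim row of size 3, so its Grundy value is 3.
The value of a disjunctive sum is the nim-sum of the parts.
Combined value = 0 XOR 3 = 3.

3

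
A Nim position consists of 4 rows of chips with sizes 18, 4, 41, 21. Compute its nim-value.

Compute the nim-sum pairwise:
18 ^ 4 = 22
22 ^ 41 = 63
63 ^ 21 = 42

42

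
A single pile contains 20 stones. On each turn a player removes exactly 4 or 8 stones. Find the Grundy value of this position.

Grundy values for subtraction set {4, 8}:
k:     0  1  2  3  4  5  6  7  8  9 10 11 12 13 14 15 16 17 18 19 20
g(k):  0  0  0  0  1  1  1  1  2  2  2  2  0  0  0  0  1  1  1  1  2
So g(20) = 2.

2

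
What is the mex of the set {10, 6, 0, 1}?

2

The values 0, 1 are all present; 2 is the first non-negative integer missing from the set.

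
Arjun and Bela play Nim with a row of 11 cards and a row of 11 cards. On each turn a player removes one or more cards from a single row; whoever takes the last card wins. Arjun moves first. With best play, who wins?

Bitwise XOR of the heap sizes:
  1011  (11)
  1011  (11)
  ----
  0000  (0)
The nim-sum is 0, so this is a P-position: the player to move is in a losing position under optimal play; Arjun is about to move from it and so loses — Bela wins.

Bela wins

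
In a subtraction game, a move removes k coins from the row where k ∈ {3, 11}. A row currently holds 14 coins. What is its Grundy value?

Build the Grundy sequence with g(k) = mex{g(k−s) : s ∈ {3, 11}, s ≤ k}:
g(0) = mex{} = 0
g(1) = mex{} = 0
g(2) = mex{} = 0
g(3) = mex{0} = 1
g(4) = mex{0} = 1
g(5) = mex{0} = 1
g(6) = mex{1} = 0
g(7) = mex{1} = 0
g(8) = mex{1} = 0
g(9) = mex{0} = 1
g(10) = mex{0} = 1
g(11) = mex{0} = 1
g(12) = mex{0,1} = 2
g(13) = mex{0,1} = 2
g(14) = mex{1} = 0
So g(14) = 0.

0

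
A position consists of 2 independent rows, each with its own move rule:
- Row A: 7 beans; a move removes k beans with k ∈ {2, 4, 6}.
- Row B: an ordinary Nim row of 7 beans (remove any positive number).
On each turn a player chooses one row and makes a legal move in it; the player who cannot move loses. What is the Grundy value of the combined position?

For row A, compute g(0), g(1), … with moves {2, 4, 6}:
g(0) = mex{} = 0
g(1) = mex{} = 0
g(2) = mex{0} = 1
g(3) = mex{0} = 1
g(4) = mex{0,1} = 2
g(5) = mex{0,1} = 2
g(6) = mex{0,1,2} = 3
g(7) = mex{0,1,2} = 3
So g(7) = 3.
Row B is a plain Nim row of size 7, so its Grundy value is 7.
By the Sprague-Grundy theorem, the Grundy value of a sum of independent games is the XOR of the component values.
Combined value = 3 XOR 7 = 4.

4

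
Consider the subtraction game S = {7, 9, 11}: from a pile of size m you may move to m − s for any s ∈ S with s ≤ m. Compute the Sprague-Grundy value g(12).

1

Compute g(0), g(1), … for moves {7, 9, 11}:
g(0) = mex{} = 0
g(1) = mex{} = 0
g(2) = mex{} = 0
g(3) = mex{} = 0
g(4) = mex{} = 0
g(5) = mex{} = 0
g(6) = mex{} = 0
g(7) = mex{0} = 1
g(8) = mex{0} = 1
g(9) = mex{0} = 1
g(10) = mex{0} = 1
g(11) = mex{0} = 1
g(12) = mex{0} = 1
So g(12) = 1.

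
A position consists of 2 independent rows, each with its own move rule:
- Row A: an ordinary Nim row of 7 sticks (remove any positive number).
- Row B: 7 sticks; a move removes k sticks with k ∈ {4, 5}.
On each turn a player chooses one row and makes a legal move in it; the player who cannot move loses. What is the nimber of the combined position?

6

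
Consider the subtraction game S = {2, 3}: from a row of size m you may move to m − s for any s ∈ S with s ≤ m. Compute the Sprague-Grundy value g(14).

Compute g(0), g(1), … for moves {2, 3}:
k:     0  1  2  3  4  5  6  7  8  9 10 11 12 13 14
g(k):  0  0  1  1  2  0  0  1  1  2  0  0  1  1  2
So g(14) = 2.

2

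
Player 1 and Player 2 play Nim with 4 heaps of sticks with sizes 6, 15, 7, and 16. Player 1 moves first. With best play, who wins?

Player 1 wins

In binary:
  00110  (6)
  01111  (15)
  00111  (7)
  10000  (16)
  -----
  11110  (30)
The nim-sum is 30 ≠ 0, so this is an N-position: the player to move can win; Player 1 has a winning move.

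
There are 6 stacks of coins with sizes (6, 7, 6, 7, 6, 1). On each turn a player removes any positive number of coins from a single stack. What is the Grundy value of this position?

7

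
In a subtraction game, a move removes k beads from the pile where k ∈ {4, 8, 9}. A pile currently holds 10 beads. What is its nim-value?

2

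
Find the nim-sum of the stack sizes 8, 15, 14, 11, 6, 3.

Nim-sum: 8 ^ 15 ^ 14 ^ 11 ^ 6 ^ 3 = 7.

7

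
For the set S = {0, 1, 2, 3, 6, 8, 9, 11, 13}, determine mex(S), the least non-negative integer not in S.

4

The values 0, 1, 2, 3 are all present; 4 is the first non-negative integer missing from the set.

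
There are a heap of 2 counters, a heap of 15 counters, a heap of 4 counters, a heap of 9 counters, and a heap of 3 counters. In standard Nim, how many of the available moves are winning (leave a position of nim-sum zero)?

Compute the nim-sum pairwise:
2 ⊕ 15 = 13
13 ⊕ 4 = 9
9 ⊕ 9 = 0
0 ⊕ 3 = 3
The overall nim-sum is X = 3. A heap of size p has a winning move iff p XOR X < p (reduce it to p XOR X).
  2: 2 XOR 3 = 1 < 2 — winning move (to 1).
  15: 15 XOR 3 = 12 < 15 — winning move (to 12).
  4: 4 XOR 3 = 7 ≥ 4 — no move.
  9: 9 XOR 3 = 10 ≥ 9 — no move.
  3: 3 XOR 3 = 0 < 3 — winning move (to 0).
That gives 3 winning moves.

3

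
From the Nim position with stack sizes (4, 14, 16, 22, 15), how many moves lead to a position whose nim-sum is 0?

3

Nim-sum: 4 ^ 14 ^ 16 ^ 22 ^ 15 = 3.
The overall nim-sum is X = 3. A stack of size p has a winning move iff p XOR X < p (reduce it to p XOR X).
  4: 4 XOR 3 = 7 ≥ 4 — no move.
  14: 14 XOR 3 = 13 < 14 — winning move (to 13).
  16: 16 XOR 3 = 19 ≥ 16 — no move.
  22: 22 XOR 3 = 21 < 22 — winning move (to 21).
  15: 15 XOR 3 = 12 < 15 — winning move (to 12).
That gives 3 winning moves.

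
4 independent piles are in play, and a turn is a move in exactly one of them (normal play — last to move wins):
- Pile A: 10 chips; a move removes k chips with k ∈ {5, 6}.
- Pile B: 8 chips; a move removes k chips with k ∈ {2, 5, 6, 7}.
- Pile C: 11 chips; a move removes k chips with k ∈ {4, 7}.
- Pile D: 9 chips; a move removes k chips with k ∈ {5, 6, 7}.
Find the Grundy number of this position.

Grundy values for pile A (subtraction set {5, 6}):
k:     0  1  2  3  4  5  6  7  8  9 10
g(k):  0  0  0  0  0  1  1  1  1  1  2
So g(10) = 2.
Build the Grundy sequence for pile B with g(k) = mex{g(k−s) : s ∈ {2, 5, 6, 7}, s ≤ k}:
g(0) = mex{} = 0
g(1) = mex{} = 0
g(2) = mex{0} = 1
g(3) = mex{0} = 1
g(4) = mex{1} = 0
g(5) = mex{0,1} = 2
g(6) = mex{0} = 1
g(7) = mex{0,1,2} = 3
g(8) = mex{0,1} = 2
So g(8) = 2.
Build the Grundy sequence for pile C with g(k) = mex{g(k−s) : s ∈ {4, 7}, s ≤ k}:
k:     0  1  2  3  4  5  6  7  8  9 10 11
g(k):  0  0  0  0  1  1  1  1  2  2  2  0
So g(11) = 0.
For pile D, compute g(0), g(1), … with moves {5, 6, 7}:
k:     0  1  2  3  4  5  6  7  8  9
g(k):  0  0  0  0  0  1  1  1  1  1
So g(9) = 1.
The value of a disjunctive sum is the nim-sum of the parts.
Combined value = 2 ⊕ 2 ⊕ 0 ⊕ 1 = 1.

1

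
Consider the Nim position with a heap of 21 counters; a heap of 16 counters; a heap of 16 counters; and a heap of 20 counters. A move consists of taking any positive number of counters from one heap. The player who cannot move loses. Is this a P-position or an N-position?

N-position

Compute the nim-sum pairwise:
21 ^ 16 = 5
5 ^ 16 = 21
21 ^ 20 = 1
The nim-sum is 1 ≠ 0, so this is an N-position: the player to move can win.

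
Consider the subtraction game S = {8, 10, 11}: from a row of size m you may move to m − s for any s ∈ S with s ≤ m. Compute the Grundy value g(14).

Build the Grundy sequence with g(k) = mex{g(k−s) : s ∈ {8, 10, 11}, s ≤ k}:
g(0) = mex{} = 0
g(1) = mex{} = 0
g(2) = mex{} = 0
g(3) = mex{} = 0
g(4) = mex{} = 0
g(5) = mex{} = 0
g(6) = mex{} = 0
g(7) = mex{} = 0
g(8) = mex{0} = 1
g(9) = mex{0} = 1
g(10) = mex{0} = 1
g(11) = mex{0} = 1
g(12) = mex{0} = 1
g(13) = mex{0} = 1
g(14) = mex{0} = 1
So g(14) = 1.

1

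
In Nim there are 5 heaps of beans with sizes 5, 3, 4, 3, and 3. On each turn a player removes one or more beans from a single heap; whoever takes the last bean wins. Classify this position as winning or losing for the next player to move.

Compute the nim-sum pairwise:
5 ^ 3 = 6
6 ^ 4 = 2
2 ^ 3 = 1
1 ^ 3 = 2
The nim-sum is 2 ≠ 0, so this is an N-position: the player to move can win.

Winning position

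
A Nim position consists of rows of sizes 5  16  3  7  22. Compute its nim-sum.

7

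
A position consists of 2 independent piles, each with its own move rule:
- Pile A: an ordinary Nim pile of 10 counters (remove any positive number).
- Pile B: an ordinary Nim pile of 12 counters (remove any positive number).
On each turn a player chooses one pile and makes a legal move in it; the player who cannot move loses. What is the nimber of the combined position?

6

Pile A is a plain Nim pile of size 10, so its Grundy value is 10.
Pile B is a plain Nim pile of size 12, so its Grundy value is 12.
The value of a disjunctive sum is the nim-sum of the parts.
Combined value = 10 XOR 12 = 6.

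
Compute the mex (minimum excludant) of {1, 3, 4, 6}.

0

0 is not in the set, so the mex is 0.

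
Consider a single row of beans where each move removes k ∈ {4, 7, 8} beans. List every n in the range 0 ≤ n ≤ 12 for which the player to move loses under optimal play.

0, 1, 2, 3, 12

Build the Grundy sequence with g(k) = mex{g(k−s) : s ∈ {4, 7, 8}, s ≤ k}:
k:     0  1  2  3  4  5  6  7  8  9 10 11 12
g(k):  0  0  0  0  1  1  1  1  2  2  2  2  0
The P-positions (g = 0) in 0..12 are 0, 1, 2, 3, 12.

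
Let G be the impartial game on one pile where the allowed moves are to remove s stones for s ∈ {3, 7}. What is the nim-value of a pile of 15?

Compute g(0), g(1), … for moves {3, 7}:
k:     0  1  2  3  4  5  6  7  8  9 10 11 12 13 14 15
g(k):  0  0  0  1  1  1  0  2  2  1  0  0  0  1  1  1
So g(15) = 1.

1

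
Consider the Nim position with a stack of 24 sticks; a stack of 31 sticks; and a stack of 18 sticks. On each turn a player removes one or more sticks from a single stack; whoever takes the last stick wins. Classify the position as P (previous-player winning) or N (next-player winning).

N-position

Nim-sum: 24 XOR 31 XOR 18 = 21.
The nim-sum is 21 ≠ 0, so this is an N-position: the player to move can win.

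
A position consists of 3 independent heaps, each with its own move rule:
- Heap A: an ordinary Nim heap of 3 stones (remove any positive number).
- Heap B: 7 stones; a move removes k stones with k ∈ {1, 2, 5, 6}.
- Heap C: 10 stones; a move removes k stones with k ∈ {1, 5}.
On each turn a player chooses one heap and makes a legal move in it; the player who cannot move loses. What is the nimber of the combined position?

3

Heap A is a plain Nim heap of size 3, so its Grundy value is 3.
Grundy values for heap B (subtraction set {1, 2, 5, 6}):
k:     0  1  2  3  4  5  6  7
g(k):  0  1  2  0  1  2  3  0
So g(7) = 0.
Build the Grundy sequence for heap C with g(k) = mex{g(k−s) : s ∈ {1, 5}, s ≤ k}:
k:     0  1  2  3  4  5  6  7  8  9 10
g(k):  0  1  0  1  0  1  0  1  0  1  0
So g(10) = 0.
The value of a disjunctive sum is the nim-sum of the parts.
Combined value = 3 ⊕ 0 ⊕ 0 = 3.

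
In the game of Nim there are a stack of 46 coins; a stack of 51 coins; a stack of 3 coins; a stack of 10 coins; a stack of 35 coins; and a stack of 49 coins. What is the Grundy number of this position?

6

Nim-sum: 46 ^ 51 ^ 3 ^ 10 ^ 35 ^ 49 = 6.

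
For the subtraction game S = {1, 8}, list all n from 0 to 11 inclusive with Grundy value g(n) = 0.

0, 2, 4, 6, 9, 11

Grundy values for subtraction set {1, 8}:
k:     0  1  2  3  4  5  6  7  8  9 10 11
g(k):  0  1  0  1  0  1  0  1  2  0  1  0
The P-positions (g = 0) in 0..11 are 0, 2, 4, 6, 9, 11.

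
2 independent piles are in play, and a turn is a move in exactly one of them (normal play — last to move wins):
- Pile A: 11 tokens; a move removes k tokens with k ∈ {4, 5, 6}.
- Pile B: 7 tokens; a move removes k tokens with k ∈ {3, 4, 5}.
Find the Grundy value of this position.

Build the Grundy sequence for pile A with g(k) = mex{g(k−s) : s ∈ {4, 5, 6}, s ≤ k}:
g(0) = mex{} = 0
g(1) = mex{} = 0
g(2) = mex{} = 0
g(3) = mex{} = 0
g(4) = mex{0} = 1
g(5) = mex{0} = 1
g(6) = mex{0} = 1
g(7) = mex{0} = 1
g(8) = mex{0,1} = 2
g(9) = mex{0,1} = 2
g(10) = mex{1} = 0
g(11) = mex{1} = 0
So g(11) = 0.
Build the Grundy sequence for pile B with g(k) = mex{g(k−s) : s ∈ {3, 4, 5}, s ≤ k}:
g(0) = mex{} = 0
g(1) = mex{} = 0
g(2) = mex{} = 0
g(3) = mex{0} = 1
g(4) = mex{0} = 1
g(5) = mex{0} = 1
g(6) = mex{0,1} = 2
g(7) = mex{0,1} = 2
So g(7) = 2.
By the Sprague-Grundy theorem, the Grundy value of a sum of independent games is the XOR of the component values.
Combined value = 0 XOR 2 = 2.

2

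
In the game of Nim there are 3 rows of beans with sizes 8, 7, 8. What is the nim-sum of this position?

7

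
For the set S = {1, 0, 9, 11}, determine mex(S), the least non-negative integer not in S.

2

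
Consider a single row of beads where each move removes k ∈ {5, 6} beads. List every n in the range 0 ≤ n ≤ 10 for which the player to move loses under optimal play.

0, 1, 2, 3, 4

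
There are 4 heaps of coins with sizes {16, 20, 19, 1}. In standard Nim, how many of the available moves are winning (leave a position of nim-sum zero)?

Nim-sum: 16 XOR 20 XOR 19 XOR 1 = 22.
The overall nim-sum is X = 22. A heap of size p has a winning move iff p XOR X < p (reduce it to p XOR X).
  16: 16 XOR 22 = 6 < 16 — winning move (to 6).
  20: 20 XOR 22 = 2 < 20 — winning move (to 2).
  19: 19 XOR 22 = 5 < 19 — winning move (to 5).
  1: 1 XOR 22 = 23 ≥ 1 — no move.
That gives 3 winning moves.

3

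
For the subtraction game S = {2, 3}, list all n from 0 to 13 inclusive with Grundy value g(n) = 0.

0, 1, 5, 6, 10, 11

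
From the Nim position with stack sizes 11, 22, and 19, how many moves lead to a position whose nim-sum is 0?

Nim-sum: 11 XOR 22 XOR 19 = 14.
The overall nim-sum is X = 14. A stack of size p has a winning move iff p XOR X < p (reduce it to p XOR X).
  11: 11 XOR 14 = 5 < 11 — winning move (to 5).
  22: 22 XOR 14 = 24 ≥ 22 — no move.
  19: 19 XOR 14 = 29 ≥ 19 — no move.
That gives 1 winning move.

1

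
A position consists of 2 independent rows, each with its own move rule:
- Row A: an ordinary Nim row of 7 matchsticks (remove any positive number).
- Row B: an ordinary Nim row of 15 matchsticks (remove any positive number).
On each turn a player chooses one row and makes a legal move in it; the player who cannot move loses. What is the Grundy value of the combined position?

8

Row A is a plain Nim row of size 7, so its Grundy value is 7.
Row B is a plain Nim row of size 15, so its Grundy value is 15.
By the Sprague-Grundy theorem, the Grundy value of a sum of independent games is the XOR of the component values.
Combined value = 7 XOR 15 = 8.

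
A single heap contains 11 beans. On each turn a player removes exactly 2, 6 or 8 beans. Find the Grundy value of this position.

3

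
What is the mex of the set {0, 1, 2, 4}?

The values 0, 1, 2 are all present; 3 is the first non-negative integer missing from the set.

3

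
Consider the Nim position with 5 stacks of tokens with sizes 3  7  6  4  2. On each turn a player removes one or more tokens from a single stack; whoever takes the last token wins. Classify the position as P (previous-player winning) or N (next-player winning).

N-position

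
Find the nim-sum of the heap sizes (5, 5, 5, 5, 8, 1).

9

In binary:
  0101  (5)
  0101  (5)
  0101  (5)
  0101  (5)
  1000  (8)
  0001  (1)
  ----
  1001  (9)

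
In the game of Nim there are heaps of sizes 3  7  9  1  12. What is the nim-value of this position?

Compute the nim-sum pairwise:
3 ^ 7 = 4
4 ^ 9 = 13
13 ^ 1 = 12
12 ^ 12 = 0

0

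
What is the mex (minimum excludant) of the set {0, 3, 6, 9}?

0 is in the set but 1 is not, so the mex is 1.

1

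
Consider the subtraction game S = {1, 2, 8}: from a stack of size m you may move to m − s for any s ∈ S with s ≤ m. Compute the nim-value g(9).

Compute g(0), g(1), … for moves {1, 2, 8}:
k:     0  1  2  3  4  5  6  7  8  9
g(k):  0  1  2  0  1  2  0  1  2  0
So g(9) = 0.

0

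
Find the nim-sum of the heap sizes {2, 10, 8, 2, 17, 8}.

27

Compute the nim-sum pairwise:
2 ⊕ 10 = 8
8 ⊕ 8 = 0
0 ⊕ 2 = 2
2 ⊕ 17 = 19
19 ⊕ 8 = 27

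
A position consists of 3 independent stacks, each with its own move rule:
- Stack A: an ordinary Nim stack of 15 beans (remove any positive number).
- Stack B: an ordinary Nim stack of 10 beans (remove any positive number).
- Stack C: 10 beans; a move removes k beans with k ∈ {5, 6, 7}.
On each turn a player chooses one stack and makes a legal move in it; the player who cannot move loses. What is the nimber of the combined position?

7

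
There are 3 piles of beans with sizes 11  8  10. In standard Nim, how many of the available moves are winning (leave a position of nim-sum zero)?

Compute the nim-sum pairwise:
11 ⊕ 8 = 3
3 ⊕ 10 = 9
The overall nim-sum is X = 9. A pile of size p has a winning move iff p XOR X < p (reduce it to p XOR X).
  11: 11 XOR 9 = 2 < 11 — winning move (to 2).
  8: 8 XOR 9 = 1 < 8 — winning move (to 1).
  10: 10 XOR 9 = 3 < 10 — winning move (to 3).
That gives 3 winning moves.

3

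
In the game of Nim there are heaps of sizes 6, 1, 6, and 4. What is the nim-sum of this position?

5

Nim-sum: 6 XOR 1 XOR 6 XOR 4 = 5.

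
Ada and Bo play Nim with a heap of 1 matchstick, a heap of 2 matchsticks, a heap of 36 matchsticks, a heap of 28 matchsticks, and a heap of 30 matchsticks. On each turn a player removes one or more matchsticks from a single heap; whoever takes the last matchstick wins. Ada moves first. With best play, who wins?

Ada wins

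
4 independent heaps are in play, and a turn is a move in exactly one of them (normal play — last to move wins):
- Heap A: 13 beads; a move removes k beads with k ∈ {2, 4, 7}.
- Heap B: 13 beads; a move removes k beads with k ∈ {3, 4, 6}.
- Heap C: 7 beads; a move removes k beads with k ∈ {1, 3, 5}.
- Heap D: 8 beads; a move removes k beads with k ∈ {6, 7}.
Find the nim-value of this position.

3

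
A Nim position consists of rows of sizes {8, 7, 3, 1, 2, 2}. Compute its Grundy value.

Bitwise XOR of the heap sizes:
  1000  (8)
  0111  (7)
  0011  (3)
  0001  (1)
  0010  (2)
  0010  (2)
  ----
  1101  (13)

13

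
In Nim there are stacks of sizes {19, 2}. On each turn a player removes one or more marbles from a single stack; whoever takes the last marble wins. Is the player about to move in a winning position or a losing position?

Winning position

Compute the nim-sum pairwise:
19 ⊕ 2 = 17
The nim-sum is 17 ≠ 0, so this is an N-position: the player to move can win.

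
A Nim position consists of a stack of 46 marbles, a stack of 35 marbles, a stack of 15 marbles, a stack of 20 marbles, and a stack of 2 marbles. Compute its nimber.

Compute the nim-sum pairwise:
46 XOR 35 = 13
13 XOR 15 = 2
2 XOR 20 = 22
22 XOR 2 = 20

20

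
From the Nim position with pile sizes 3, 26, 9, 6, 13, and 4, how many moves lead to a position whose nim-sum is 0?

1

Write each in binary and XOR column by column:
  00011  (3)
  11010  (26)
  01001  (9)
  00110  (6)
  01101  (13)
  00100  (4)
  -----
  11111  (31)
The overall nim-sum is X = 31. A pile of size p has a winning move iff p XOR X < p (reduce it to p XOR X).
  3: 3 XOR 31 = 28 ≥ 3 — no move.
  26: 26 XOR 31 = 5 < 26 — winning move (to 5).
  9: 9 XOR 31 = 22 ≥ 9 — no move.
  6: 6 XOR 31 = 25 ≥ 6 — no move.
  13: 13 XOR 31 = 18 ≥ 13 — no move.
  4: 4 XOR 31 = 27 ≥ 4 — no move.
That gives 1 winning move.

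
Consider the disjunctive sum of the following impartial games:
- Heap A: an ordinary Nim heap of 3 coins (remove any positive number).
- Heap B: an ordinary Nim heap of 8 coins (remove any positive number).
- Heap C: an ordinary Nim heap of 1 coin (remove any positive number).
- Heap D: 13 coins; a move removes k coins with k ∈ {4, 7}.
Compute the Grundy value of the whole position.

10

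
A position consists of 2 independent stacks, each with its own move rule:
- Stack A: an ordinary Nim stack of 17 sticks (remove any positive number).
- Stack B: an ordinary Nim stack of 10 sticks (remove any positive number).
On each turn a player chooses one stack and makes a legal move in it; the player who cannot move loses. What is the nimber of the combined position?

Stack A is a plain Nim stack of size 17, so its Grundy value is 17.
Stack B is a plain Nim stack of size 10, so its Grundy value is 10.
By the Sprague-Grundy theorem, the Grundy value of a sum of independent games is the XOR of the component values.
Combined value = 17 XOR 10 = 27.

27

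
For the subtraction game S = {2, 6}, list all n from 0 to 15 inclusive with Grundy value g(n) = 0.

Compute g(0), g(1), … for moves {2, 6}:
k:     0  1  2  3  4  5  6  7  8  9 10 11 12 13 14 15
g(k):  0  0  1  1  0  0  1  1  0  0  1  1  0  0  1  1
The P-positions (g = 0) in 0..15 are 0, 1, 4, 5, 8, 9, 12, 13.

0, 1, 4, 5, 8, 9, 12, 13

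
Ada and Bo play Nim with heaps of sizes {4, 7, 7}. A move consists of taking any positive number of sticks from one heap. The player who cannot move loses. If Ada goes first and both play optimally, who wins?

Ada wins

In binary:
  100  (4)
  111  (7)
  111  (7)
  ---
  100  (4)
The nim-sum is 4 ≠ 0, so this is an N-position: the player to move can win; Ada has a winning move.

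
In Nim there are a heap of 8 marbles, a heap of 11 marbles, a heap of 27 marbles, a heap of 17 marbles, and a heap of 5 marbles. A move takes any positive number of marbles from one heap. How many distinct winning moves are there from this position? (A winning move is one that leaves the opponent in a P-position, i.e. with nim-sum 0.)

3

Nim-sum: 8 XOR 11 XOR 27 XOR 17 XOR 5 = 12.
The overall nim-sum is X = 12. A heap of size p has a winning move iff p XOR X < p (reduce it to p XOR X).
  8: 8 XOR 12 = 4 < 8 — winning move (to 4).
  11: 11 XOR 12 = 7 < 11 — winning move (to 7).
  27: 27 XOR 12 = 23 < 27 — winning move (to 23).
  17: 17 XOR 12 = 29 ≥ 17 — no move.
  5: 5 XOR 12 = 9 ≥ 5 — no move.
That gives 3 winning moves.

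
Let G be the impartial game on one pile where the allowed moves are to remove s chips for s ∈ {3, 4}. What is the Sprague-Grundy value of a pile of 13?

Build the Grundy sequence with g(k) = mex{g(k−s) : s ∈ {3, 4}, s ≤ k}:
g(0) = mex{} = 0
g(1) = mex{} = 0
g(2) = mex{} = 0
g(3) = mex{0} = 1
g(4) = mex{0} = 1
g(5) = mex{0} = 1
g(6) = mex{0,1} = 2
g(7) = mex{1} = 0
g(8) = mex{1} = 0
g(9) = mex{1,2} = 0
g(10) = mex{0,2} = 1
g(11) = mex{0} = 1
g(12) = mex{0} = 1
g(13) = mex{0,1} = 2
So g(13) = 2.

2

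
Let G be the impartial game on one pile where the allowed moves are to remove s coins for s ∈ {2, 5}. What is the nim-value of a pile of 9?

1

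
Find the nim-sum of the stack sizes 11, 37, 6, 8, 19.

51

Compute the nim-sum pairwise:
11 ⊕ 37 = 46
46 ⊕ 6 = 40
40 ⊕ 8 = 32
32 ⊕ 19 = 51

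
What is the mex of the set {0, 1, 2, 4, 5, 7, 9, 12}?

3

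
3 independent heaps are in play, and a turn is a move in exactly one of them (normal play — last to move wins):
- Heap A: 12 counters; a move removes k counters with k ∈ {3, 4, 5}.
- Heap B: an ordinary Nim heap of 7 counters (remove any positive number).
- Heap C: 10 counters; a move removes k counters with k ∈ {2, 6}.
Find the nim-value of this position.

Build the Grundy sequence for heap A with g(k) = mex{g(k−s) : s ∈ {3, 4, 5}, s ≤ k}:
g(0) = mex{} = 0
g(1) = mex{} = 0
g(2) = mex{} = 0
g(3) = mex{0} = 1
g(4) = mex{0} = 1
g(5) = mex{0} = 1
g(6) = mex{0,1} = 2
g(7) = mex{0,1} = 2
g(8) = mex{1} = 0
g(9) = mex{1,2} = 0
g(10) = mex{1,2} = 0
g(11) = mex{0,2} = 1
g(12) = mex{0,2} = 1
So g(12) = 1.
Heap B is a plain Nim heap of size 7, so its Grundy value is 7.
Grundy values for heap C (subtraction set {2, 6}):
g(0) = mex{} = 0
g(1) = mex{} = 0
g(2) = mex{0} = 1
g(3) = mex{0} = 1
g(4) = mex{1} = 0
g(5) = mex{1} = 0
g(6) = mex{0} = 1
g(7) = mex{0} = 1
g(8) = mex{1} = 0
g(9) = mex{1} = 0
g(10) = mex{0} = 1
So g(10) = 1.
The value of a disjunctive sum is the nim-sum of the parts.
Combined value = 1 XOR 7 XOR 1 = 7.

7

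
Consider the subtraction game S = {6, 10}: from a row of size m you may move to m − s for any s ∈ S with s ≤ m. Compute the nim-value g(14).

Build the Grundy sequence with g(k) = mex{g(k−s) : s ∈ {6, 10}, s ≤ k}:
g(0) = mex{} = 0
g(1) = mex{} = 0
g(2) = mex{} = 0
g(3) = mex{} = 0
g(4) = mex{} = 0
g(5) = mex{} = 0
g(6) = mex{0} = 1
g(7) = mex{0} = 1
g(8) = mex{0} = 1
g(9) = mex{0} = 1
g(10) = mex{0} = 1
g(11) = mex{0} = 1
g(12) = mex{0,1} = 2
g(13) = mex{0,1} = 2
g(14) = mex{0,1} = 2
So g(14) = 2.

2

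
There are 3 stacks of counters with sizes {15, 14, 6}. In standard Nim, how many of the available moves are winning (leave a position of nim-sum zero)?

3

Compute the nim-sum pairwise:
15 ^ 14 = 1
1 ^ 6 = 7
The overall nim-sum is X = 7. A stack of size p has a winning move iff p XOR X < p (reduce it to p XOR X).
  15: 15 XOR 7 = 8 < 15 — winning move (to 8).
  14: 14 XOR 7 = 9 < 14 — winning move (to 9).
  6: 6 XOR 7 = 1 < 6 — winning move (to 1).
That gives 3 winning moves.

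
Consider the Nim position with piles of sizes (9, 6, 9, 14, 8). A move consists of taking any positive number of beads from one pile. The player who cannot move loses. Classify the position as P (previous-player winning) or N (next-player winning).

P-position

Compute the nim-sum pairwise:
9 ^ 6 = 15
15 ^ 9 = 6
6 ^ 14 = 8
8 ^ 8 = 0
The nim-sum is 0, so this is a P-position: the player to move is in a losing position under optimal play.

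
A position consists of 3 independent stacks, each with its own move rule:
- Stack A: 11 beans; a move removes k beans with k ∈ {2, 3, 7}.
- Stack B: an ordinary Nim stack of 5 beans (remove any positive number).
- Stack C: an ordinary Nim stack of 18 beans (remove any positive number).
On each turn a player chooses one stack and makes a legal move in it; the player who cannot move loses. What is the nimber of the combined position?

23

Grundy values for stack A (subtraction set {2, 3, 7}):
k:     0  1  2  3  4  5  6  7  8  9 10 11
g(k):  0  0  1  1  2  0  0  1  1  2  0  0
So g(11) = 0.
Stack B is a plain Nim stack of size 5, so its Grundy value is 5.
Stack C is a plain Nim stack of size 18, so its Grundy value is 18.
By the Sprague-Grundy theorem, the Grundy value of a sum of independent games is the XOR of the component values.
Combined value = 0 ⊕ 5 ⊕ 18 = 23.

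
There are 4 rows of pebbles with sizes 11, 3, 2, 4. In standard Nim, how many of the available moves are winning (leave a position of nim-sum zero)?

In binary:
  1011  (11)
  0011  (3)
  0010  (2)
  0100  (4)
  ----
  1110  (14)
The overall nim-sum is X = 14. A row of size p has a winning move iff p XOR X < p (reduce it to p XOR X).
  11: 11 XOR 14 = 5 < 11 — winning move (to 5).
  3: 3 XOR 14 = 13 ≥ 3 — no move.
  2: 2 XOR 14 = 12 ≥ 2 — no move.
  4: 4 XOR 14 = 10 ≥ 4 — no move.
That gives 1 winning move.

1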